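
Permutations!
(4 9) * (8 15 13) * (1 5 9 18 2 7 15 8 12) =(1 5 9 4 18 2 7 15 13 12) =[0, 5, 7, 3, 18, 9, 6, 15, 8, 4, 10, 11, 1, 12, 14, 13, 16, 17, 2]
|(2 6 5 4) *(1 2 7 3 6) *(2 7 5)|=|(1 7 3 6 2)(4 5)|=10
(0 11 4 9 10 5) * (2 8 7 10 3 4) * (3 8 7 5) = (0 11 2 7 10 3 4 9 8 5) = [11, 1, 7, 4, 9, 0, 6, 10, 5, 8, 3, 2]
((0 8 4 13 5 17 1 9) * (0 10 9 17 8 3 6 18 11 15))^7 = (0 3 6 18 11 15)(1 17)(4 8 5 13)(9 10) = [3, 17, 2, 6, 8, 13, 18, 7, 5, 10, 9, 15, 12, 4, 14, 0, 16, 1, 11]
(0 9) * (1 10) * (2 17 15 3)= (0 9)(1 10)(2 17 15 3)= [9, 10, 17, 2, 4, 5, 6, 7, 8, 0, 1, 11, 12, 13, 14, 3, 16, 15]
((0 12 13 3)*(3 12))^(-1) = (0 3)(12 13) = [3, 1, 2, 0, 4, 5, 6, 7, 8, 9, 10, 11, 13, 12]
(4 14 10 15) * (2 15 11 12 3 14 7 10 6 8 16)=(2 15 4 7 10 11 12 3 14 6 8 16)=[0, 1, 15, 14, 7, 5, 8, 10, 16, 9, 11, 12, 3, 13, 6, 4, 2]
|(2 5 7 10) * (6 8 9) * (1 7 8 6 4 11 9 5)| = 12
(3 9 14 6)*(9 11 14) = [0, 1, 2, 11, 4, 5, 3, 7, 8, 9, 10, 14, 12, 13, 6] = (3 11 14 6)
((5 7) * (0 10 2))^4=[10, 1, 0, 3, 4, 5, 6, 7, 8, 9, 2]=(0 10 2)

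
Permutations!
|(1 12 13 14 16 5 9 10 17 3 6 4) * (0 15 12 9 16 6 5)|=14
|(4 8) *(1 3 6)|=6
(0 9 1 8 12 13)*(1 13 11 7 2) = (0 9 13)(1 8 12 11 7 2) = [9, 8, 1, 3, 4, 5, 6, 2, 12, 13, 10, 7, 11, 0]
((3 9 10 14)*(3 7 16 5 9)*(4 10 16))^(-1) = (4 7 14 10)(5 16 9) = [0, 1, 2, 3, 7, 16, 6, 14, 8, 5, 4, 11, 12, 13, 10, 15, 9]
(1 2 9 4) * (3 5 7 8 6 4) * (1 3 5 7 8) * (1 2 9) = [0, 9, 1, 7, 3, 8, 4, 2, 6, 5] = (1 9 5 8 6 4 3 7 2)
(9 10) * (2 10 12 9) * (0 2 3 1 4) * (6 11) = [2, 4, 10, 1, 0, 5, 11, 7, 8, 12, 3, 6, 9] = (0 2 10 3 1 4)(6 11)(9 12)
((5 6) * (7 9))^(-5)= [0, 1, 2, 3, 4, 6, 5, 9, 8, 7]= (5 6)(7 9)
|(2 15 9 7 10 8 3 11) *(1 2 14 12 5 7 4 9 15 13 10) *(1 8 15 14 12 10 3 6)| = 30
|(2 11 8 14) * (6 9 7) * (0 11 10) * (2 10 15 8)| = |(0 11 2 15 8 14 10)(6 9 7)| = 21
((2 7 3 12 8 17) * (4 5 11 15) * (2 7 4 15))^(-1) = (2 11 5 4)(3 7 17 8 12) = [0, 1, 11, 7, 2, 4, 6, 17, 12, 9, 10, 5, 3, 13, 14, 15, 16, 8]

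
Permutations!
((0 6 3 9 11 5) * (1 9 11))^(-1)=(0 5 11 3 6)(1 9)=[5, 9, 2, 6, 4, 11, 0, 7, 8, 1, 10, 3]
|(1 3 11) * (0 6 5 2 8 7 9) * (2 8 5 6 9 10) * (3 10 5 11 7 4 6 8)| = |(0 9)(1 10 2 11)(3 7 5)(4 6 8)| = 12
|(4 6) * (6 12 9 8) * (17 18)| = 10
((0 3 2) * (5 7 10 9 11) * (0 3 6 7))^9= [7, 1, 3, 2, 4, 6, 10, 9, 8, 5, 11, 0]= (0 7 9 5 6 10 11)(2 3)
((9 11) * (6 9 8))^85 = (6 9 11 8) = [0, 1, 2, 3, 4, 5, 9, 7, 6, 11, 10, 8]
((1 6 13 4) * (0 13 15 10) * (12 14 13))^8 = (0 10 15 6 1 4 13 14 12) = [10, 4, 2, 3, 13, 5, 1, 7, 8, 9, 15, 11, 0, 14, 12, 6]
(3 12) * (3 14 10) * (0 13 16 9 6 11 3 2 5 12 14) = (0 13 16 9 6 11 3 14 10 2 5 12) = [13, 1, 5, 14, 4, 12, 11, 7, 8, 6, 2, 3, 0, 16, 10, 15, 9]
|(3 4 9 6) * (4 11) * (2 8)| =10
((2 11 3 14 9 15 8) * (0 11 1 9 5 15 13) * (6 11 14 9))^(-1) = (0 13 9 3 11 6 1 2 8 15 5 14) = [13, 2, 8, 11, 4, 14, 1, 7, 15, 3, 10, 6, 12, 9, 0, 5]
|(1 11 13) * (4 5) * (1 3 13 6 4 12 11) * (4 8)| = |(3 13)(4 5 12 11 6 8)| = 6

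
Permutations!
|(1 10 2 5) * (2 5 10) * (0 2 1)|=|(0 2 10 5)|=4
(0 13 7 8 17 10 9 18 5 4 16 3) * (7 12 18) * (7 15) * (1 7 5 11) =(0 13 12 18 11 1 7 8 17 10 9 15 5 4 16 3) =[13, 7, 2, 0, 16, 4, 6, 8, 17, 15, 9, 1, 18, 12, 14, 5, 3, 10, 11]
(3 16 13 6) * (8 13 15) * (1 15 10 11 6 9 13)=[0, 15, 2, 16, 4, 5, 3, 7, 1, 13, 11, 6, 12, 9, 14, 8, 10]=(1 15 8)(3 16 10 11 6)(9 13)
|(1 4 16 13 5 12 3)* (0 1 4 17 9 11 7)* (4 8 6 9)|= |(0 1 17 4 16 13 5 12 3 8 6 9 11 7)|= 14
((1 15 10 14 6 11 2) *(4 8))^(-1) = (1 2 11 6 14 10 15)(4 8) = [0, 2, 11, 3, 8, 5, 14, 7, 4, 9, 15, 6, 12, 13, 10, 1]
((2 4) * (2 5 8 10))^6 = (2 4 5 8 10) = [0, 1, 4, 3, 5, 8, 6, 7, 10, 9, 2]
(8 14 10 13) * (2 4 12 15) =(2 4 12 15)(8 14 10 13) =[0, 1, 4, 3, 12, 5, 6, 7, 14, 9, 13, 11, 15, 8, 10, 2]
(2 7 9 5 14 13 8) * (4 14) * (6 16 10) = (2 7 9 5 4 14 13 8)(6 16 10) = [0, 1, 7, 3, 14, 4, 16, 9, 2, 5, 6, 11, 12, 8, 13, 15, 10]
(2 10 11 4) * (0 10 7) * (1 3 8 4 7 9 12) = (0 10 11 7)(1 3 8 4 2 9 12) = [10, 3, 9, 8, 2, 5, 6, 0, 4, 12, 11, 7, 1]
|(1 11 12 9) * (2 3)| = 4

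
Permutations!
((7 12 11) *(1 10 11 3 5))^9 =(1 11 12 5 10 7 3) =[0, 11, 2, 1, 4, 10, 6, 3, 8, 9, 7, 12, 5]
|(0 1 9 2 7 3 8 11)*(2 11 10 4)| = |(0 1 9 11)(2 7 3 8 10 4)| = 12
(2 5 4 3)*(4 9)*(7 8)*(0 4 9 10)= (0 4 3 2 5 10)(7 8)= [4, 1, 5, 2, 3, 10, 6, 8, 7, 9, 0]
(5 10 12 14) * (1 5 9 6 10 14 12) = (1 5 14 9 6 10) = [0, 5, 2, 3, 4, 14, 10, 7, 8, 6, 1, 11, 12, 13, 9]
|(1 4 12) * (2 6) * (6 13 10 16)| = 15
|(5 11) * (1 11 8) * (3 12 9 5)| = 7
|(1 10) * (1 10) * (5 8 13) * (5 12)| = |(5 8 13 12)| = 4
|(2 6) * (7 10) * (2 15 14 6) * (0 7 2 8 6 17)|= |(0 7 10 2 8 6 15 14 17)|= 9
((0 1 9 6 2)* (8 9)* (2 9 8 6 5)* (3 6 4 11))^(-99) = (11) = [0, 1, 2, 3, 4, 5, 6, 7, 8, 9, 10, 11]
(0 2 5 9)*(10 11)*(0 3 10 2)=(2 5 9 3 10 11)=[0, 1, 5, 10, 4, 9, 6, 7, 8, 3, 11, 2]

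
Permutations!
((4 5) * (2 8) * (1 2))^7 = (1 2 8)(4 5) = [0, 2, 8, 3, 5, 4, 6, 7, 1]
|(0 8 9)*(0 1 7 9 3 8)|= |(1 7 9)(3 8)|= 6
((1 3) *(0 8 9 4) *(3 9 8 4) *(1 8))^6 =(1 3)(8 9) =[0, 3, 2, 1, 4, 5, 6, 7, 9, 8]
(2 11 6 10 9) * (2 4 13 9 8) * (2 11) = (4 13 9)(6 10 8 11) = [0, 1, 2, 3, 13, 5, 10, 7, 11, 4, 8, 6, 12, 9]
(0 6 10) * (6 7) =(0 7 6 10) =[7, 1, 2, 3, 4, 5, 10, 6, 8, 9, 0]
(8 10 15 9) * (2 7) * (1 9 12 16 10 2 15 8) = (1 9)(2 7 15 12 16 10 8) = [0, 9, 7, 3, 4, 5, 6, 15, 2, 1, 8, 11, 16, 13, 14, 12, 10]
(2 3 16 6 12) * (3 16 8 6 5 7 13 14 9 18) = (2 16 5 7 13 14 9 18 3 8 6 12) = [0, 1, 16, 8, 4, 7, 12, 13, 6, 18, 10, 11, 2, 14, 9, 15, 5, 17, 3]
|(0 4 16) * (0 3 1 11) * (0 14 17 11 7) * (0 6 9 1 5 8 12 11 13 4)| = 20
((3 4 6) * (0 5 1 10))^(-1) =(0 10 1 5)(3 6 4) =[10, 5, 2, 6, 3, 0, 4, 7, 8, 9, 1]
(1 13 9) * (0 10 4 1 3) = [10, 13, 2, 0, 1, 5, 6, 7, 8, 3, 4, 11, 12, 9] = (0 10 4 1 13 9 3)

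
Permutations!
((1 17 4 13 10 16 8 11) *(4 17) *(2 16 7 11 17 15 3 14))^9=[0, 10, 8, 2, 7, 5, 6, 4, 15, 9, 1, 13, 12, 11, 16, 14, 17, 3]=(1 10)(2 8 15 14 16 17 3)(4 7)(11 13)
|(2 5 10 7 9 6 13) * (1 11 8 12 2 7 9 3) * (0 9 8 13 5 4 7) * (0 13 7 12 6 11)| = |(13)(0 9 11 7 3 1)(2 4 12)(5 10 8 6)| = 12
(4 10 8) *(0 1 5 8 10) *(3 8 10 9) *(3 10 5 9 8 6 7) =(0 1 9 10 8 4)(3 6 7) =[1, 9, 2, 6, 0, 5, 7, 3, 4, 10, 8]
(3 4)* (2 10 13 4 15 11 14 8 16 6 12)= [0, 1, 10, 15, 3, 5, 12, 7, 16, 9, 13, 14, 2, 4, 8, 11, 6]= (2 10 13 4 3 15 11 14 8 16 6 12)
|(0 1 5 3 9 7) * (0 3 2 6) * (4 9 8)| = |(0 1 5 2 6)(3 8 4 9 7)| = 5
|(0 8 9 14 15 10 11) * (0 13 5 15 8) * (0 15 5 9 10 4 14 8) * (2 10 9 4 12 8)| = |(0 15 12 8 9 2 10 11 13 4 14)| = 11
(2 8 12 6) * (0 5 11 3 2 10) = (0 5 11 3 2 8 12 6 10) = [5, 1, 8, 2, 4, 11, 10, 7, 12, 9, 0, 3, 6]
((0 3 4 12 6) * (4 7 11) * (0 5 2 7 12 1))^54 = (0 5 4 12 7)(1 6 11 3 2) = [5, 6, 1, 2, 12, 4, 11, 0, 8, 9, 10, 3, 7]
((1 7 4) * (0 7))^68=[0, 1, 2, 3, 4, 5, 6, 7]=(7)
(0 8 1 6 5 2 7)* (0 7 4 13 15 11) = (0 8 1 6 5 2 4 13 15 11) = [8, 6, 4, 3, 13, 2, 5, 7, 1, 9, 10, 0, 12, 15, 14, 11]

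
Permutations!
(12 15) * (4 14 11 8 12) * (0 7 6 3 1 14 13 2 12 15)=(0 7 6 3 1 14 11 8 15 4 13 2 12)=[7, 14, 12, 1, 13, 5, 3, 6, 15, 9, 10, 8, 0, 2, 11, 4]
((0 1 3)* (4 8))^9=(4 8)=[0, 1, 2, 3, 8, 5, 6, 7, 4]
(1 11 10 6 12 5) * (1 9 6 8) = [0, 11, 2, 3, 4, 9, 12, 7, 1, 6, 8, 10, 5] = (1 11 10 8)(5 9 6 12)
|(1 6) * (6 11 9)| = 4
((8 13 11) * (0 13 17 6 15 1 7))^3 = [8, 13, 2, 3, 4, 5, 7, 11, 15, 9, 10, 6, 12, 17, 14, 0, 16, 1] = (0 8 15)(1 13 17)(6 7 11)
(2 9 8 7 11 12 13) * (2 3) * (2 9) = [0, 1, 2, 9, 4, 5, 6, 11, 7, 8, 10, 12, 13, 3] = (3 9 8 7 11 12 13)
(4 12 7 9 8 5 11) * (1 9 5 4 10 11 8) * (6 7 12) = (12)(1 9)(4 6 7 5 8)(10 11) = [0, 9, 2, 3, 6, 8, 7, 5, 4, 1, 11, 10, 12]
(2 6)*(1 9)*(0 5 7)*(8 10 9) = (0 5 7)(1 8 10 9)(2 6) = [5, 8, 6, 3, 4, 7, 2, 0, 10, 1, 9]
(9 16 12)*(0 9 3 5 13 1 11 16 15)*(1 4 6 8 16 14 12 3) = [9, 11, 2, 5, 6, 13, 8, 7, 16, 15, 10, 14, 1, 4, 12, 0, 3] = (0 9 15)(1 11 14 12)(3 5 13 4 6 8 16)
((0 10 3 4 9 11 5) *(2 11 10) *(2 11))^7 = (0 11 5)(3 10 9 4) = [11, 1, 2, 10, 3, 0, 6, 7, 8, 4, 9, 5]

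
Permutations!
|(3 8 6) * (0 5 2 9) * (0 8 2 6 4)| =|(0 5 6 3 2 9 8 4)| =8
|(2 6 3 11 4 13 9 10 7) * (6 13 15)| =|(2 13 9 10 7)(3 11 4 15 6)| =5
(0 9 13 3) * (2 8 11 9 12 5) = (0 12 5 2 8 11 9 13 3) = [12, 1, 8, 0, 4, 2, 6, 7, 11, 13, 10, 9, 5, 3]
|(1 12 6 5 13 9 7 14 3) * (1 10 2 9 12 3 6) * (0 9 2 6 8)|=|(0 9 7 14 8)(1 3 10 6 5 13 12)|=35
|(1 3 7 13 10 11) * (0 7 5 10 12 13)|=10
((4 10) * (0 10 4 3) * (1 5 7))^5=[3, 7, 2, 10, 4, 1, 6, 5, 8, 9, 0]=(0 3 10)(1 7 5)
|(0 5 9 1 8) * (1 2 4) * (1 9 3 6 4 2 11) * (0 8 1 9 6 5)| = |(3 5)(4 6)(9 11)| = 2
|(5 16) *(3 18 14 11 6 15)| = |(3 18 14 11 6 15)(5 16)| = 6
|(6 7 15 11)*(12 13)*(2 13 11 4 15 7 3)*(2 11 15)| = |(2 13 12 15 4)(3 11 6)| = 15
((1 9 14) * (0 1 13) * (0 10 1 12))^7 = (0 12)(1 14 10 9 13) = [12, 14, 2, 3, 4, 5, 6, 7, 8, 13, 9, 11, 0, 1, 10]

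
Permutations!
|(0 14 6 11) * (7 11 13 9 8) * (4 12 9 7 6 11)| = |(0 14 11)(4 12 9 8 6 13 7)| = 21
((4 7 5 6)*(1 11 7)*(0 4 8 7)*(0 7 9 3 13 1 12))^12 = [0, 5, 2, 11, 4, 9, 3, 8, 13, 1, 10, 6, 12, 7] = (1 5 9)(3 11 6)(7 8 13)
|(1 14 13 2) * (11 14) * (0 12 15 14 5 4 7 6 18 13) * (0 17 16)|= |(0 12 15 14 17 16)(1 11 5 4 7 6 18 13 2)|= 18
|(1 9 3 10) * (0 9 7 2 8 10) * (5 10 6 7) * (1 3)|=|(0 9 1 5 10 3)(2 8 6 7)|=12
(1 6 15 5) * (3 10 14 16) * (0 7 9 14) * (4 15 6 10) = (0 7 9 14 16 3 4 15 5 1 10) = [7, 10, 2, 4, 15, 1, 6, 9, 8, 14, 0, 11, 12, 13, 16, 5, 3]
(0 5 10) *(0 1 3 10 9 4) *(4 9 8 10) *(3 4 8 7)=(0 5 7 3 8 10 1 4)=[5, 4, 2, 8, 0, 7, 6, 3, 10, 9, 1]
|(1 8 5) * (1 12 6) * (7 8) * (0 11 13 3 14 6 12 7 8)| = 10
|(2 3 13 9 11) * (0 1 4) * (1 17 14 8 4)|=|(0 17 14 8 4)(2 3 13 9 11)|=5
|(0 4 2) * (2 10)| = 4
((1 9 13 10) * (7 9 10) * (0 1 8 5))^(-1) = (0 5 8 10 1)(7 13 9) = [5, 0, 2, 3, 4, 8, 6, 13, 10, 7, 1, 11, 12, 9]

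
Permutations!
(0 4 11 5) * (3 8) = [4, 1, 2, 8, 11, 0, 6, 7, 3, 9, 10, 5] = (0 4 11 5)(3 8)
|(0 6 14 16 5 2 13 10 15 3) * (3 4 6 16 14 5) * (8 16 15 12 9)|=|(0 15 4 6 5 2 13 10 12 9 8 16 3)|=13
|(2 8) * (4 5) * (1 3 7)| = 6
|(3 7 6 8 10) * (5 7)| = |(3 5 7 6 8 10)| = 6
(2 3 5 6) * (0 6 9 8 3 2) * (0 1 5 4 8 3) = (0 6 1 5 9 3 4 8) = [6, 5, 2, 4, 8, 9, 1, 7, 0, 3]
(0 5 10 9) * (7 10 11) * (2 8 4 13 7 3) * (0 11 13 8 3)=[5, 1, 3, 2, 8, 13, 6, 10, 4, 11, 9, 0, 12, 7]=(0 5 13 7 10 9 11)(2 3)(4 8)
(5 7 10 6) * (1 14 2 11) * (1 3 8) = (1 14 2 11 3 8)(5 7 10 6) = [0, 14, 11, 8, 4, 7, 5, 10, 1, 9, 6, 3, 12, 13, 2]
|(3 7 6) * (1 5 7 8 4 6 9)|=|(1 5 7 9)(3 8 4 6)|=4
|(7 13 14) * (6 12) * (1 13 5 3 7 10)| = |(1 13 14 10)(3 7 5)(6 12)| = 12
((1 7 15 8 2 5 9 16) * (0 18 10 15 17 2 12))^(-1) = (0 12 8 15 10 18)(1 16 9 5 2 17 7) = [12, 16, 17, 3, 4, 2, 6, 1, 15, 5, 18, 11, 8, 13, 14, 10, 9, 7, 0]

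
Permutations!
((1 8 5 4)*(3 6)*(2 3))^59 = (1 4 5 8)(2 6 3) = [0, 4, 6, 2, 5, 8, 3, 7, 1]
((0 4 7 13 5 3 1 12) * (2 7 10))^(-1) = (0 12 1 3 5 13 7 2 10 4) = [12, 3, 10, 5, 0, 13, 6, 2, 8, 9, 4, 11, 1, 7]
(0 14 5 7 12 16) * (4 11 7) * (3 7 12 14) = (0 3 7 14 5 4 11 12 16) = [3, 1, 2, 7, 11, 4, 6, 14, 8, 9, 10, 12, 16, 13, 5, 15, 0]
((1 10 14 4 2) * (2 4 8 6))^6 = [0, 1, 2, 3, 4, 5, 6, 7, 8, 9, 10, 11, 12, 13, 14] = (14)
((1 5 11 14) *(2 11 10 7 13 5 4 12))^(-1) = (1 14 11 2 12 4)(5 13 7 10) = [0, 14, 12, 3, 1, 13, 6, 10, 8, 9, 5, 2, 4, 7, 11]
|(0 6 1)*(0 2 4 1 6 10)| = 6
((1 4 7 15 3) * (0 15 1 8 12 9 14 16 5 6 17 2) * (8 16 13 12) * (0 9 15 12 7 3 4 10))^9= (0 2 15 14 3 7 5 10 17 12 9 4 13 16 1 6)= [2, 6, 15, 7, 13, 10, 0, 5, 8, 4, 17, 11, 9, 16, 3, 14, 1, 12]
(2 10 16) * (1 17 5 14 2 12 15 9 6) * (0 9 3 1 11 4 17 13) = (0 9 6 11 4 17 5 14 2 10 16 12 15 3 1 13) = [9, 13, 10, 1, 17, 14, 11, 7, 8, 6, 16, 4, 15, 0, 2, 3, 12, 5]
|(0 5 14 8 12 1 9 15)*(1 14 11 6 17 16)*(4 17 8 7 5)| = |(0 4 17 16 1 9 15)(5 11 6 8 12 14 7)| = 7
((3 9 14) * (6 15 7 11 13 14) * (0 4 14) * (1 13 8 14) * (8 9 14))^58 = [1, 0, 2, 3, 13, 5, 11, 6, 8, 7, 10, 15, 12, 4, 14, 9] = (0 1)(4 13)(6 11 15 9 7)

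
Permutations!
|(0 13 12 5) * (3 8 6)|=12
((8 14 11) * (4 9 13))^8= (4 13 9)(8 11 14)= [0, 1, 2, 3, 13, 5, 6, 7, 11, 4, 10, 14, 12, 9, 8]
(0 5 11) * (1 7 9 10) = [5, 7, 2, 3, 4, 11, 6, 9, 8, 10, 1, 0] = (0 5 11)(1 7 9 10)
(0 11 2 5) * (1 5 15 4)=(0 11 2 15 4 1 5)=[11, 5, 15, 3, 1, 0, 6, 7, 8, 9, 10, 2, 12, 13, 14, 4]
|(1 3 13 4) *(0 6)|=|(0 6)(1 3 13 4)|=4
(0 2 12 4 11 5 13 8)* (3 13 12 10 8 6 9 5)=(0 2 10 8)(3 13 6 9 5 12 4 11)=[2, 1, 10, 13, 11, 12, 9, 7, 0, 5, 8, 3, 4, 6]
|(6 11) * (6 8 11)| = 2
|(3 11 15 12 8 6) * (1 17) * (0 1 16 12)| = 10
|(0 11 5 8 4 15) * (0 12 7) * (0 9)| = |(0 11 5 8 4 15 12 7 9)| = 9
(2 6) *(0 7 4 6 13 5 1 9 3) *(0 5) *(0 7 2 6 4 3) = [2, 9, 13, 5, 4, 1, 6, 3, 8, 0, 10, 11, 12, 7] = (0 2 13 7 3 5 1 9)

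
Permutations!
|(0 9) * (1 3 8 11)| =|(0 9)(1 3 8 11)| =4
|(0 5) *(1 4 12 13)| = |(0 5)(1 4 12 13)| = 4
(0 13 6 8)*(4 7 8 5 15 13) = (0 4 7 8)(5 15 13 6) = [4, 1, 2, 3, 7, 15, 5, 8, 0, 9, 10, 11, 12, 6, 14, 13]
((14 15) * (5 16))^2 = [0, 1, 2, 3, 4, 5, 6, 7, 8, 9, 10, 11, 12, 13, 14, 15, 16] = (16)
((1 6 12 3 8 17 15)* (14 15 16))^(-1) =(1 15 14 16 17 8 3 12 6) =[0, 15, 2, 12, 4, 5, 1, 7, 3, 9, 10, 11, 6, 13, 16, 14, 17, 8]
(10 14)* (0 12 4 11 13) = [12, 1, 2, 3, 11, 5, 6, 7, 8, 9, 14, 13, 4, 0, 10] = (0 12 4 11 13)(10 14)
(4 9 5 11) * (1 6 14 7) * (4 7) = [0, 6, 2, 3, 9, 11, 14, 1, 8, 5, 10, 7, 12, 13, 4] = (1 6 14 4 9 5 11 7)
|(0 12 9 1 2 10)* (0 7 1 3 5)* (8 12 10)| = 10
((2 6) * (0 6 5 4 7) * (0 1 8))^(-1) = (0 8 1 7 4 5 2 6) = [8, 7, 6, 3, 5, 2, 0, 4, 1]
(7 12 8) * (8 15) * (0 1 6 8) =[1, 6, 2, 3, 4, 5, 8, 12, 7, 9, 10, 11, 15, 13, 14, 0] =(0 1 6 8 7 12 15)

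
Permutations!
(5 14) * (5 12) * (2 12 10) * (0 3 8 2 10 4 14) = (0 3 8 2 12 5)(4 14) = [3, 1, 12, 8, 14, 0, 6, 7, 2, 9, 10, 11, 5, 13, 4]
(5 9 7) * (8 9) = (5 8 9 7) = [0, 1, 2, 3, 4, 8, 6, 5, 9, 7]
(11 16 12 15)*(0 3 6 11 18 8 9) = (0 3 6 11 16 12 15 18 8 9) = [3, 1, 2, 6, 4, 5, 11, 7, 9, 0, 10, 16, 15, 13, 14, 18, 12, 17, 8]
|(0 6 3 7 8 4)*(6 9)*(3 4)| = |(0 9 6 4)(3 7 8)| = 12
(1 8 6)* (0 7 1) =(0 7 1 8 6) =[7, 8, 2, 3, 4, 5, 0, 1, 6]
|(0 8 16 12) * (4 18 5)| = 12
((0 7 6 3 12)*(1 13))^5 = (1 13) = [0, 13, 2, 3, 4, 5, 6, 7, 8, 9, 10, 11, 12, 1]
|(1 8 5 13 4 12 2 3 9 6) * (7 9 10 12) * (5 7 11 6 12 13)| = |(1 8 7 9 12 2 3 10 13 4 11 6)| = 12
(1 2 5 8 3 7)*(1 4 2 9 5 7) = (1 9 5 8 3)(2 7 4) = [0, 9, 7, 1, 2, 8, 6, 4, 3, 5]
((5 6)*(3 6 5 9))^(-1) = (3 9 6) = [0, 1, 2, 9, 4, 5, 3, 7, 8, 6]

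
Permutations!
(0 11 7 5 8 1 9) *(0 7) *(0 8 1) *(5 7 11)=[5, 9, 2, 3, 4, 1, 6, 7, 0, 11, 10, 8]=(0 5 1 9 11 8)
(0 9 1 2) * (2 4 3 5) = [9, 4, 0, 5, 3, 2, 6, 7, 8, 1] = (0 9 1 4 3 5 2)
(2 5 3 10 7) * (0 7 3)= (0 7 2 5)(3 10)= [7, 1, 5, 10, 4, 0, 6, 2, 8, 9, 3]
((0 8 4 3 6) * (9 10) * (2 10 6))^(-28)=(0 2)(3 6)(4 9)(8 10)=[2, 1, 0, 6, 9, 5, 3, 7, 10, 4, 8]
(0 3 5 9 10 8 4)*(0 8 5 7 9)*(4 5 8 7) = (0 3 4 7 9 10 8 5) = [3, 1, 2, 4, 7, 0, 6, 9, 5, 10, 8]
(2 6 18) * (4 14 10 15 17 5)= (2 6 18)(4 14 10 15 17 5)= [0, 1, 6, 3, 14, 4, 18, 7, 8, 9, 15, 11, 12, 13, 10, 17, 16, 5, 2]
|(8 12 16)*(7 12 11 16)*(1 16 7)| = |(1 16 8 11 7 12)| = 6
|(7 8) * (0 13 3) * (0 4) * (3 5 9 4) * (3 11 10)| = 30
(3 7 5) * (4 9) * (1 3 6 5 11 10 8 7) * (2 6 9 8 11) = (1 3)(2 6 5 9 4 8 7)(10 11) = [0, 3, 6, 1, 8, 9, 5, 2, 7, 4, 11, 10]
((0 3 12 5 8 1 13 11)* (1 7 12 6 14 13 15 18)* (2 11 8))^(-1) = [11, 18, 5, 0, 4, 12, 3, 8, 13, 9, 10, 2, 7, 14, 6, 1, 16, 17, 15] = (0 11 2 5 12 7 8 13 14 6 3)(1 18 15)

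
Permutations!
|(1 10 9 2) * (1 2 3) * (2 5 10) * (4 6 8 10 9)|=|(1 2 5 9 3)(4 6 8 10)|=20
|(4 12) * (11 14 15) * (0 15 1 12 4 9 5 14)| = |(0 15 11)(1 12 9 5 14)| = 15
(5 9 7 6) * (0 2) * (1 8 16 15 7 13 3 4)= (0 2)(1 8 16 15 7 6 5 9 13 3 4)= [2, 8, 0, 4, 1, 9, 5, 6, 16, 13, 10, 11, 12, 3, 14, 7, 15]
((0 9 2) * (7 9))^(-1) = (0 2 9 7) = [2, 1, 9, 3, 4, 5, 6, 0, 8, 7]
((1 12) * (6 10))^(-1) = (1 12)(6 10) = [0, 12, 2, 3, 4, 5, 10, 7, 8, 9, 6, 11, 1]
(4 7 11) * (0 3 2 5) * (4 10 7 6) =[3, 1, 5, 2, 6, 0, 4, 11, 8, 9, 7, 10] =(0 3 2 5)(4 6)(7 11 10)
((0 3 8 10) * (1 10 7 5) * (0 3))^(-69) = [0, 8, 2, 5, 4, 3, 6, 10, 1, 9, 7] = (1 8)(3 5)(7 10)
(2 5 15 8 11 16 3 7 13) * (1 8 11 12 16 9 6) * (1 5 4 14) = [0, 8, 4, 7, 14, 15, 5, 13, 12, 6, 10, 9, 16, 2, 1, 11, 3] = (1 8 12 16 3 7 13 2 4 14)(5 15 11 9 6)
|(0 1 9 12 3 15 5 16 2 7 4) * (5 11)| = |(0 1 9 12 3 15 11 5 16 2 7 4)| = 12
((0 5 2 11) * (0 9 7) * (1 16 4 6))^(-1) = [7, 6, 5, 3, 16, 0, 4, 9, 8, 11, 10, 2, 12, 13, 14, 15, 1] = (0 7 9 11 2 5)(1 6 4 16)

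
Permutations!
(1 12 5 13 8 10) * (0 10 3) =(0 10 1 12 5 13 8 3) =[10, 12, 2, 0, 4, 13, 6, 7, 3, 9, 1, 11, 5, 8]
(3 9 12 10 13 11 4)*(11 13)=[0, 1, 2, 9, 3, 5, 6, 7, 8, 12, 11, 4, 10, 13]=(13)(3 9 12 10 11 4)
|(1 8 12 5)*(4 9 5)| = |(1 8 12 4 9 5)| = 6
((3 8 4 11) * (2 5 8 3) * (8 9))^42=(11)=[0, 1, 2, 3, 4, 5, 6, 7, 8, 9, 10, 11]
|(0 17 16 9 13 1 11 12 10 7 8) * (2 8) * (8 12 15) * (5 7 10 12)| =|(0 17 16 9 13 1 11 15 8)(2 5 7)| =9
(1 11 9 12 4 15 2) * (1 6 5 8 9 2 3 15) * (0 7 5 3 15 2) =[7, 11, 6, 2, 1, 8, 3, 5, 9, 12, 10, 0, 4, 13, 14, 15] =(15)(0 7 5 8 9 12 4 1 11)(2 6 3)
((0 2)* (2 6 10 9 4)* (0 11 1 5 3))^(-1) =(0 3 5 1 11 2 4 9 10 6) =[3, 11, 4, 5, 9, 1, 0, 7, 8, 10, 6, 2]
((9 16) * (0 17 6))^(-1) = [6, 1, 2, 3, 4, 5, 17, 7, 8, 16, 10, 11, 12, 13, 14, 15, 9, 0] = (0 6 17)(9 16)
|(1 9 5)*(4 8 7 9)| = 6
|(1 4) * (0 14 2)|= |(0 14 2)(1 4)|= 6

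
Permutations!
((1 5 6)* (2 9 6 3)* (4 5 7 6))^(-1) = (1 6 7)(2 3 5 4 9) = [0, 6, 3, 5, 9, 4, 7, 1, 8, 2]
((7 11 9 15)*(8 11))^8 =(7 9 8 15 11) =[0, 1, 2, 3, 4, 5, 6, 9, 15, 8, 10, 7, 12, 13, 14, 11]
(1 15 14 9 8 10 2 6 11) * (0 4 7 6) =(0 4 7 6 11 1 15 14 9 8 10 2) =[4, 15, 0, 3, 7, 5, 11, 6, 10, 8, 2, 1, 12, 13, 9, 14]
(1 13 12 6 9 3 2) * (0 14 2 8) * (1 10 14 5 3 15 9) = (0 5 3 8)(1 13 12 6)(2 10 14)(9 15) = [5, 13, 10, 8, 4, 3, 1, 7, 0, 15, 14, 11, 6, 12, 2, 9]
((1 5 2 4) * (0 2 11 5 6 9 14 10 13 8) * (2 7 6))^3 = [9, 1, 2, 3, 4, 11, 10, 14, 6, 13, 0, 5, 12, 7, 8] = (0 9 13 7 14 8 6 10)(5 11)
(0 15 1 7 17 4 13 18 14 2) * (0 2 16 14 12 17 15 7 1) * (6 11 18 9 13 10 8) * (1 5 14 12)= [7, 5, 2, 3, 10, 14, 11, 15, 6, 13, 8, 18, 17, 9, 16, 0, 12, 4, 1]= (0 7 15)(1 5 14 16 12 17 4 10 8 6 11 18)(9 13)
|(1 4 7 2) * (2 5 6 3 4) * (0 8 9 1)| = |(0 8 9 1 2)(3 4 7 5 6)| = 5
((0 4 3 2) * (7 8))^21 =(0 4 3 2)(7 8) =[4, 1, 0, 2, 3, 5, 6, 8, 7]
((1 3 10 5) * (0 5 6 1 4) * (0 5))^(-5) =(1 6 10 3)(4 5) =[0, 6, 2, 1, 5, 4, 10, 7, 8, 9, 3]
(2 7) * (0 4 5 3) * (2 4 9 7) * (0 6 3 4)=(0 9 7)(3 6)(4 5)=[9, 1, 2, 6, 5, 4, 3, 0, 8, 7]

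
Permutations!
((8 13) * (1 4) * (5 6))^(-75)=[0, 4, 2, 3, 1, 6, 5, 7, 13, 9, 10, 11, 12, 8]=(1 4)(5 6)(8 13)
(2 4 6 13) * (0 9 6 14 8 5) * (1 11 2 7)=(0 9 6 13 7 1 11 2 4 14 8 5)=[9, 11, 4, 3, 14, 0, 13, 1, 5, 6, 10, 2, 12, 7, 8]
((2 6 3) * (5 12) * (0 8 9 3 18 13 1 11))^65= (0 6)(1 3)(2 11)(5 12)(8 18)(9 13)= [6, 3, 11, 1, 4, 12, 0, 7, 18, 13, 10, 2, 5, 9, 14, 15, 16, 17, 8]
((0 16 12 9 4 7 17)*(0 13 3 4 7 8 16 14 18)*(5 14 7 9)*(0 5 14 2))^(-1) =[2, 1, 5, 13, 3, 18, 6, 0, 4, 9, 10, 11, 16, 17, 12, 15, 8, 7, 14] =(0 2 5 18 14 12 16 8 4 3 13 17 7)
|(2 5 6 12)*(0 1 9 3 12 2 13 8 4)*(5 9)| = 11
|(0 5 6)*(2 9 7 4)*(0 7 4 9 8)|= 8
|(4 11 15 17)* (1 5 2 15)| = |(1 5 2 15 17 4 11)| = 7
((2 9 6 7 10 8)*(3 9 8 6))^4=(6 7 10)=[0, 1, 2, 3, 4, 5, 7, 10, 8, 9, 6]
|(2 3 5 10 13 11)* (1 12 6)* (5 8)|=|(1 12 6)(2 3 8 5 10 13 11)|=21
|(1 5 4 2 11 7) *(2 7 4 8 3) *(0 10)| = |(0 10)(1 5 8 3 2 11 4 7)| = 8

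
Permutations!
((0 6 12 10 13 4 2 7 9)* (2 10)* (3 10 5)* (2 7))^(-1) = (0 9 7 12 6)(3 5 4 13 10) = [9, 1, 2, 5, 13, 4, 0, 12, 8, 7, 3, 11, 6, 10]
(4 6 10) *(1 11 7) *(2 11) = (1 2 11 7)(4 6 10) = [0, 2, 11, 3, 6, 5, 10, 1, 8, 9, 4, 7]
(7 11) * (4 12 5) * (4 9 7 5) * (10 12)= (4 10 12)(5 9 7 11)= [0, 1, 2, 3, 10, 9, 6, 11, 8, 7, 12, 5, 4]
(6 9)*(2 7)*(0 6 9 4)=(9)(0 6 4)(2 7)=[6, 1, 7, 3, 0, 5, 4, 2, 8, 9]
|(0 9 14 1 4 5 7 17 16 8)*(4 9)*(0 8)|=6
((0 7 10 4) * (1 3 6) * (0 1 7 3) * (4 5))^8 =(10) =[0, 1, 2, 3, 4, 5, 6, 7, 8, 9, 10]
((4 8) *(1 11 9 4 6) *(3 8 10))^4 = (1 10)(3 11)(4 6)(8 9) = [0, 10, 2, 11, 6, 5, 4, 7, 9, 8, 1, 3]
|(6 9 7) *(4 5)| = 6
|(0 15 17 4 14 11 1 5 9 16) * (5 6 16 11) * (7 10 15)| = 13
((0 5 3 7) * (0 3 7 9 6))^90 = [0, 1, 2, 3, 4, 5, 6, 7, 8, 9] = (9)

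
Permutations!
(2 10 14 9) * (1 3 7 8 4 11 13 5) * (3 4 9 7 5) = [0, 4, 10, 5, 11, 1, 6, 8, 9, 2, 14, 13, 12, 3, 7] = (1 4 11 13 3 5)(2 10 14 7 8 9)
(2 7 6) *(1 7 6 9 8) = [0, 7, 6, 3, 4, 5, 2, 9, 1, 8] = (1 7 9 8)(2 6)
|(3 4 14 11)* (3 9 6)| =6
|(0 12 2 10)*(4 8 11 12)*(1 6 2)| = 9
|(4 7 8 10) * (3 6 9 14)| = 4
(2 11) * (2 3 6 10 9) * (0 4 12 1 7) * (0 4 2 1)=[2, 7, 11, 6, 12, 5, 10, 4, 8, 1, 9, 3, 0]=(0 2 11 3 6 10 9 1 7 4 12)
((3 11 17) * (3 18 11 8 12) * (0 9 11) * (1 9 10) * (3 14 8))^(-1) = (0 18 17 11 9 1 10)(8 14 12) = [18, 10, 2, 3, 4, 5, 6, 7, 14, 1, 0, 9, 8, 13, 12, 15, 16, 11, 17]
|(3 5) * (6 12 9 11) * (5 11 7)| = |(3 11 6 12 9 7 5)| = 7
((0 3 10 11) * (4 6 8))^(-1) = (0 11 10 3)(4 8 6) = [11, 1, 2, 0, 8, 5, 4, 7, 6, 9, 3, 10]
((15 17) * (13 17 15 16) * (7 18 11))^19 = (7 18 11)(13 17 16) = [0, 1, 2, 3, 4, 5, 6, 18, 8, 9, 10, 7, 12, 17, 14, 15, 13, 16, 11]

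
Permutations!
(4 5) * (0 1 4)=(0 1 4 5)=[1, 4, 2, 3, 5, 0]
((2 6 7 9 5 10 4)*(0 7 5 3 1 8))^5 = [8, 3, 2, 9, 4, 5, 6, 0, 1, 7, 10] = (10)(0 8 1 3 9 7)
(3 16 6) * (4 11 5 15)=[0, 1, 2, 16, 11, 15, 3, 7, 8, 9, 10, 5, 12, 13, 14, 4, 6]=(3 16 6)(4 11 5 15)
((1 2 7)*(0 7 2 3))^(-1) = (0 3 1 7) = [3, 7, 2, 1, 4, 5, 6, 0]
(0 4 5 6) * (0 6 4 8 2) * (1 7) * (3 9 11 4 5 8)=(0 3 9 11 4 8 2)(1 7)=[3, 7, 0, 9, 8, 5, 6, 1, 2, 11, 10, 4]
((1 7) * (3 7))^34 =(1 3 7) =[0, 3, 2, 7, 4, 5, 6, 1]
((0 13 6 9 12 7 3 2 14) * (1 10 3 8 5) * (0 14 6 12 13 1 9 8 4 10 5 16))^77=[4, 10, 9, 5, 0, 3, 13, 16, 12, 2, 1, 11, 8, 6, 14, 15, 7]=(0 4)(1 10)(2 9)(3 5)(6 13)(7 16)(8 12)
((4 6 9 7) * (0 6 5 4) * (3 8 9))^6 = (9) = [0, 1, 2, 3, 4, 5, 6, 7, 8, 9]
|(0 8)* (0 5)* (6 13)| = |(0 8 5)(6 13)| = 6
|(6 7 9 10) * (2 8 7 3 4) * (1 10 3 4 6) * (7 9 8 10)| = |(1 7 8 9 3 6 4 2 10)| = 9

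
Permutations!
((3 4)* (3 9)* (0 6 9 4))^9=[6, 1, 2, 0, 4, 5, 9, 7, 8, 3]=(0 6 9 3)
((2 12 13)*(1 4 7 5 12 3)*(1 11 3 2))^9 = (1 5)(3 11)(4 12)(7 13) = [0, 5, 2, 11, 12, 1, 6, 13, 8, 9, 10, 3, 4, 7]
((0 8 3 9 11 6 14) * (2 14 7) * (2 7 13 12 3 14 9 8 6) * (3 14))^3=(0 12 6 14 13)(3 8)=[12, 1, 2, 8, 4, 5, 14, 7, 3, 9, 10, 11, 6, 0, 13]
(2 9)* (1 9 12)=(1 9 2 12)=[0, 9, 12, 3, 4, 5, 6, 7, 8, 2, 10, 11, 1]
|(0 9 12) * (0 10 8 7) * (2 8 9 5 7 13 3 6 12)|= 24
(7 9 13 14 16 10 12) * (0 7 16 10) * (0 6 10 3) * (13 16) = (0 7 9 16 6 10 12 13 14 3) = [7, 1, 2, 0, 4, 5, 10, 9, 8, 16, 12, 11, 13, 14, 3, 15, 6]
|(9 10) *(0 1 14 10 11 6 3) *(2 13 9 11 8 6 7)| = |(0 1 14 10 11 7 2 13 9 8 6 3)| = 12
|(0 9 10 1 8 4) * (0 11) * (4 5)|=8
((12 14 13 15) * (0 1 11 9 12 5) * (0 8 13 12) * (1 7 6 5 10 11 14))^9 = (0 9 11 10 15 13 8 5 6 7) = [9, 1, 2, 3, 4, 6, 7, 0, 5, 11, 15, 10, 12, 8, 14, 13]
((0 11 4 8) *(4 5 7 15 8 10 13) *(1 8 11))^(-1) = [8, 0, 2, 3, 13, 11, 6, 5, 1, 9, 4, 15, 12, 10, 14, 7] = (0 8 1)(4 13 10)(5 11 15 7)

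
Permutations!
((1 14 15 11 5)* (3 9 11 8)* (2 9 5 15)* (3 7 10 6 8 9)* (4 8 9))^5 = (4 9 7 15 6 8 11 10) = [0, 1, 2, 3, 9, 5, 8, 15, 11, 7, 4, 10, 12, 13, 14, 6]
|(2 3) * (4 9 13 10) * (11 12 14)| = |(2 3)(4 9 13 10)(11 12 14)| = 12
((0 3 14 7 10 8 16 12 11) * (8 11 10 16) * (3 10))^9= (3 12 16 7 14)= [0, 1, 2, 12, 4, 5, 6, 14, 8, 9, 10, 11, 16, 13, 3, 15, 7]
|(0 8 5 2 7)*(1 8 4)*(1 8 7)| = |(0 4 8 5 2 1 7)| = 7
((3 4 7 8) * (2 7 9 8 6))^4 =(9)(2 7 6) =[0, 1, 7, 3, 4, 5, 2, 6, 8, 9]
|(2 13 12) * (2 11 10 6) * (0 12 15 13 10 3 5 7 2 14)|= 10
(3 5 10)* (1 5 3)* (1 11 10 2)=(1 5 2)(10 11)=[0, 5, 1, 3, 4, 2, 6, 7, 8, 9, 11, 10]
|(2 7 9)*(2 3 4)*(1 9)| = 6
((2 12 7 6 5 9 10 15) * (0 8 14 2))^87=(0 15 10 9 5 6 7 12 2 14 8)=[15, 1, 14, 3, 4, 6, 7, 12, 0, 5, 9, 11, 2, 13, 8, 10]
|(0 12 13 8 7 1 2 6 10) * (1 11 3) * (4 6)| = |(0 12 13 8 7 11 3 1 2 4 6 10)| = 12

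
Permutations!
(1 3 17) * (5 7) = [0, 3, 2, 17, 4, 7, 6, 5, 8, 9, 10, 11, 12, 13, 14, 15, 16, 1] = (1 3 17)(5 7)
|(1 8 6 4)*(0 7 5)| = |(0 7 5)(1 8 6 4)| = 12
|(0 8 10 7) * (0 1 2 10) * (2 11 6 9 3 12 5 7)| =8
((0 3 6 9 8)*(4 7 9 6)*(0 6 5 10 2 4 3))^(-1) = (2 10 5 6 8 9 7 4) = [0, 1, 10, 3, 2, 6, 8, 4, 9, 7, 5]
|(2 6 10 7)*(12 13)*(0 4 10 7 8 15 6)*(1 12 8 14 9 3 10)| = |(0 4 1 12 13 8 15 6 7 2)(3 10 14 9)| = 20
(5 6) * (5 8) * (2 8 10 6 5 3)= (2 8 3)(6 10)= [0, 1, 8, 2, 4, 5, 10, 7, 3, 9, 6]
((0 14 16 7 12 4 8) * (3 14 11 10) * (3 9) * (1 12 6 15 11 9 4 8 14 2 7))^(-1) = [8, 16, 3, 9, 10, 5, 7, 2, 12, 0, 11, 15, 1, 13, 4, 6, 14] = (0 8 12 1 16 14 4 10 11 15 6 7 2 3 9)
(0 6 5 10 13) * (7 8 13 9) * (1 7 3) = [6, 7, 2, 1, 4, 10, 5, 8, 13, 3, 9, 11, 12, 0] = (0 6 5 10 9 3 1 7 8 13)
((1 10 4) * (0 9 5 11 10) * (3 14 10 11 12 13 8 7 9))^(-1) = (0 1 4 10 14 3)(5 9 7 8 13 12) = [1, 4, 2, 0, 10, 9, 6, 8, 13, 7, 14, 11, 5, 12, 3]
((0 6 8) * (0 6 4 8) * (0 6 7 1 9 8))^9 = [4, 9, 2, 3, 0, 5, 6, 1, 7, 8] = (0 4)(1 9 8 7)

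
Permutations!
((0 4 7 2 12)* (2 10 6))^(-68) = (0 7 6 12 4 10 2) = [7, 1, 0, 3, 10, 5, 12, 6, 8, 9, 2, 11, 4]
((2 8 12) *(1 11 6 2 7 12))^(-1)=[0, 8, 6, 3, 4, 5, 11, 12, 2, 9, 10, 1, 7]=(1 8 2 6 11)(7 12)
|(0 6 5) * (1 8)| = 6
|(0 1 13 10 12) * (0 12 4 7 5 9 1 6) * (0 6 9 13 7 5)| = 4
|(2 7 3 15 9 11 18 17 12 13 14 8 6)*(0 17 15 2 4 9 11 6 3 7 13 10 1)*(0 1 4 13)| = |(0 17 12 10 4 9 6 13 14 8 3 2)(11 18 15)| = 12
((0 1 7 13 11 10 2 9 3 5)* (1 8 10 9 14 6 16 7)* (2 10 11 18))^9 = (0 9)(2 6 7 18 14 16 13)(3 8)(5 11) = [9, 1, 6, 8, 4, 11, 7, 18, 3, 0, 10, 5, 12, 2, 16, 15, 13, 17, 14]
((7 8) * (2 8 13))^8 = (13) = [0, 1, 2, 3, 4, 5, 6, 7, 8, 9, 10, 11, 12, 13]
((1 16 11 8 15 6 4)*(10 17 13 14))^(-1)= (1 4 6 15 8 11 16)(10 14 13 17)= [0, 4, 2, 3, 6, 5, 15, 7, 11, 9, 14, 16, 12, 17, 13, 8, 1, 10]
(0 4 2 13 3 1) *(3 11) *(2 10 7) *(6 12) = (0 4 10 7 2 13 11 3 1)(6 12) = [4, 0, 13, 1, 10, 5, 12, 2, 8, 9, 7, 3, 6, 11]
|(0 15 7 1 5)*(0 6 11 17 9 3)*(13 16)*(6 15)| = 12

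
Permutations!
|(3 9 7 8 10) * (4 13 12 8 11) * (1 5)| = 18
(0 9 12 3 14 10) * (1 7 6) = (0 9 12 3 14 10)(1 7 6) = [9, 7, 2, 14, 4, 5, 1, 6, 8, 12, 0, 11, 3, 13, 10]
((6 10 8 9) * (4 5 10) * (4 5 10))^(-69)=(4 9)(5 8)(6 10)=[0, 1, 2, 3, 9, 8, 10, 7, 5, 4, 6]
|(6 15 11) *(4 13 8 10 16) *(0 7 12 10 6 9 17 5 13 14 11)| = |(0 7 12 10 16 4 14 11 9 17 5 13 8 6 15)| = 15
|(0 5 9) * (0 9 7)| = 3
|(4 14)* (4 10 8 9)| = 5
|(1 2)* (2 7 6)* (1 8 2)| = 6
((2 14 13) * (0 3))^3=(14)(0 3)=[3, 1, 2, 0, 4, 5, 6, 7, 8, 9, 10, 11, 12, 13, 14]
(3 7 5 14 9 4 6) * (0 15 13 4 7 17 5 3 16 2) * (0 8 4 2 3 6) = [15, 1, 8, 17, 0, 14, 16, 6, 4, 7, 10, 11, 12, 2, 9, 13, 3, 5] = (0 15 13 2 8 4)(3 17 5 14 9 7 6 16)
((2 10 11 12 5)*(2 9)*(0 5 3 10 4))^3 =(0 2 5 4 9)(3 12 11 10) =[2, 1, 5, 12, 9, 4, 6, 7, 8, 0, 3, 10, 11]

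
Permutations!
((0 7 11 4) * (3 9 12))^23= (0 4 11 7)(3 12 9)= [4, 1, 2, 12, 11, 5, 6, 0, 8, 3, 10, 7, 9]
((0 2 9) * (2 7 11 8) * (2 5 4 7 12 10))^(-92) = (0 2 12 9 10)(4 8 7 5 11) = [2, 1, 12, 3, 8, 11, 6, 5, 7, 10, 0, 4, 9]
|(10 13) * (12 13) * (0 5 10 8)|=|(0 5 10 12 13 8)|=6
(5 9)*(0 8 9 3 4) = [8, 1, 2, 4, 0, 3, 6, 7, 9, 5] = (0 8 9 5 3 4)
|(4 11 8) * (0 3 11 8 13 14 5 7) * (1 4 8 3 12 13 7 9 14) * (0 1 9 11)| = 11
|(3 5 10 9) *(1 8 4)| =|(1 8 4)(3 5 10 9)| =12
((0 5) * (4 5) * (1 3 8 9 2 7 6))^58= [4, 8, 6, 9, 5, 0, 3, 1, 2, 7]= (0 4 5)(1 8 2 6 3 9 7)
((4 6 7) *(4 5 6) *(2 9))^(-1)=(2 9)(5 7 6)=[0, 1, 9, 3, 4, 7, 5, 6, 8, 2]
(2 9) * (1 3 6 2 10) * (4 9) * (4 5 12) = (1 3 6 2 5 12 4 9 10) = [0, 3, 5, 6, 9, 12, 2, 7, 8, 10, 1, 11, 4]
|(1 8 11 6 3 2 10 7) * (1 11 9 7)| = |(1 8 9 7 11 6 3 2 10)| = 9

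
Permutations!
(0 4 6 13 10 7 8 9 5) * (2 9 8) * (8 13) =(0 4 6 8 13 10 7 2 9 5) =[4, 1, 9, 3, 6, 0, 8, 2, 13, 5, 7, 11, 12, 10]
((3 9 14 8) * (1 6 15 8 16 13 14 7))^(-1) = (1 7 9 3 8 15 6)(13 16 14) = [0, 7, 2, 8, 4, 5, 1, 9, 15, 3, 10, 11, 12, 16, 13, 6, 14]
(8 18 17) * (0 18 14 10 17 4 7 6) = (0 18 4 7 6)(8 14 10 17) = [18, 1, 2, 3, 7, 5, 0, 6, 14, 9, 17, 11, 12, 13, 10, 15, 16, 8, 4]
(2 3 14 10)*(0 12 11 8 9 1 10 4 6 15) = (0 12 11 8 9 1 10 2 3 14 4 6 15) = [12, 10, 3, 14, 6, 5, 15, 7, 9, 1, 2, 8, 11, 13, 4, 0]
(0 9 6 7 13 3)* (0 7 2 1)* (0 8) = (0 9 6 2 1 8)(3 7 13) = [9, 8, 1, 7, 4, 5, 2, 13, 0, 6, 10, 11, 12, 3]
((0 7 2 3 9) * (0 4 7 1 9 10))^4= (0 7)(1 2)(3 9)(4 10)= [7, 2, 1, 9, 10, 5, 6, 0, 8, 3, 4]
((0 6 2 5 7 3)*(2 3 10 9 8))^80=[3, 1, 7, 6, 4, 10, 0, 9, 5, 2, 8]=(0 3 6)(2 7 9)(5 10 8)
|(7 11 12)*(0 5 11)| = |(0 5 11 12 7)| = 5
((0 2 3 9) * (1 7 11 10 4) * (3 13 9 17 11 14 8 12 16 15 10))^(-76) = (1 16 7 15 14 10 8 4 12)(3 11 17) = [0, 16, 2, 11, 12, 5, 6, 15, 4, 9, 8, 17, 1, 13, 10, 14, 7, 3]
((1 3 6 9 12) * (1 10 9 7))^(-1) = (1 7 6 3)(9 10 12) = [0, 7, 2, 1, 4, 5, 3, 6, 8, 10, 12, 11, 9]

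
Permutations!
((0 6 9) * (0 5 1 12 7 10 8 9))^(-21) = (12)(0 6) = [6, 1, 2, 3, 4, 5, 0, 7, 8, 9, 10, 11, 12]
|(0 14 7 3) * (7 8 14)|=6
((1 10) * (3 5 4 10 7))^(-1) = (1 10 4 5 3 7) = [0, 10, 2, 7, 5, 3, 6, 1, 8, 9, 4]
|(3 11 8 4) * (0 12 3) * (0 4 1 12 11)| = |(0 11 8 1 12 3)| = 6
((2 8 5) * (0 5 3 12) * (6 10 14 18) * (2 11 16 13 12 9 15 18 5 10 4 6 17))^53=(0 16 14 12 11 10 13 5)(2 15 8 18 3 17 9)(4 6)=[16, 1, 15, 17, 6, 0, 4, 7, 18, 2, 13, 10, 11, 5, 12, 8, 14, 9, 3]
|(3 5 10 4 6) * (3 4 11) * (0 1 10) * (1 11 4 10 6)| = |(0 11 3 5)(1 6 10 4)| = 4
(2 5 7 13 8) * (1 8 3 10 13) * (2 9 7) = (1 8 9 7)(2 5)(3 10 13) = [0, 8, 5, 10, 4, 2, 6, 1, 9, 7, 13, 11, 12, 3]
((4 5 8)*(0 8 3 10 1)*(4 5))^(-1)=(0 1 10 3 5 8)=[1, 10, 2, 5, 4, 8, 6, 7, 0, 9, 3]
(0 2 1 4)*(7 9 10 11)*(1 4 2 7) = (0 7 9 10 11 1 2 4) = [7, 2, 4, 3, 0, 5, 6, 9, 8, 10, 11, 1]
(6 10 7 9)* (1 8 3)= (1 8 3)(6 10 7 9)= [0, 8, 2, 1, 4, 5, 10, 9, 3, 6, 7]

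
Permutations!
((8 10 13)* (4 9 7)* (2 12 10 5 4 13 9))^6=[0, 1, 8, 3, 13, 7, 6, 12, 9, 2, 4, 11, 5, 10]=(2 8 9)(4 13 10)(5 7 12)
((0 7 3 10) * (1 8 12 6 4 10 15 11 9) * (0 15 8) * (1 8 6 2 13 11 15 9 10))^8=[3, 7, 13, 4, 0, 5, 1, 6, 12, 8, 9, 10, 2, 11, 14, 15]=(15)(0 3 4)(1 7 6)(2 13 11 10 9 8 12)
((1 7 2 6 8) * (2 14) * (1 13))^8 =[0, 7, 6, 3, 4, 5, 8, 14, 13, 9, 10, 11, 12, 1, 2] =(1 7 14 2 6 8 13)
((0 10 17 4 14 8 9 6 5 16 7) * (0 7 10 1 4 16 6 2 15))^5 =(0 9 4 15 8 1 2 14)(5 6)(10 16 17) =[9, 2, 14, 3, 15, 6, 5, 7, 1, 4, 16, 11, 12, 13, 0, 8, 17, 10]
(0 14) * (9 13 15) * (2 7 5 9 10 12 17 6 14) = (0 2 7 5 9 13 15 10 12 17 6 14) = [2, 1, 7, 3, 4, 9, 14, 5, 8, 13, 12, 11, 17, 15, 0, 10, 16, 6]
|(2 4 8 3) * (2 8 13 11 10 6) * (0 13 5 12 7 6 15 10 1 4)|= |(0 13 11 1 4 5 12 7 6 2)(3 8)(10 15)|= 10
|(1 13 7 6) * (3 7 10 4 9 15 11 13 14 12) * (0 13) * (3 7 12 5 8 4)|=|(0 13 10 3 12 7 6 1 14 5 8 4 9 15 11)|=15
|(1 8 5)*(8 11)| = |(1 11 8 5)| = 4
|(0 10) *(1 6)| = 2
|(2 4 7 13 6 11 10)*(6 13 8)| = 7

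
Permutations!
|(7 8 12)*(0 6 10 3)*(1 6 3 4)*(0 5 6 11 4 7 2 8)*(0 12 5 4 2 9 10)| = |(0 3 4 1 11 2 8 5 6)(7 12 9 10)| = 36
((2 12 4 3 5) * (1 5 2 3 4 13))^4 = (1 12 3)(2 5 13) = [0, 12, 5, 1, 4, 13, 6, 7, 8, 9, 10, 11, 3, 2]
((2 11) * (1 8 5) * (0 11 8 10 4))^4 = (0 5)(1 11)(2 10)(4 8) = [5, 11, 10, 3, 8, 0, 6, 7, 4, 9, 2, 1]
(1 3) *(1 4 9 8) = [0, 3, 2, 4, 9, 5, 6, 7, 1, 8] = (1 3 4 9 8)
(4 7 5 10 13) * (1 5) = (1 5 10 13 4 7) = [0, 5, 2, 3, 7, 10, 6, 1, 8, 9, 13, 11, 12, 4]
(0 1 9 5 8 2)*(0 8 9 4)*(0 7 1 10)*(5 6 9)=(0 10)(1 4 7)(2 8)(6 9)=[10, 4, 8, 3, 7, 5, 9, 1, 2, 6, 0]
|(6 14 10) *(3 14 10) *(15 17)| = 2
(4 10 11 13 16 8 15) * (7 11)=(4 10 7 11 13 16 8 15)=[0, 1, 2, 3, 10, 5, 6, 11, 15, 9, 7, 13, 12, 16, 14, 4, 8]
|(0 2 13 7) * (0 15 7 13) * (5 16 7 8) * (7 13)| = |(0 2)(5 16 13 7 15 8)| = 6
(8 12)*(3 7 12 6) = [0, 1, 2, 7, 4, 5, 3, 12, 6, 9, 10, 11, 8] = (3 7 12 8 6)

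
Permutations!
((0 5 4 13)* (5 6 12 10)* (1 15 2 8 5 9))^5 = [1, 4, 0, 3, 10, 12, 15, 7, 6, 5, 8, 11, 2, 9, 14, 13] = (0 1 4 10 8 6 15 13 9 5 12 2)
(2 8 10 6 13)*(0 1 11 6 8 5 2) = [1, 11, 5, 3, 4, 2, 13, 7, 10, 9, 8, 6, 12, 0] = (0 1 11 6 13)(2 5)(8 10)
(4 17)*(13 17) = (4 13 17) = [0, 1, 2, 3, 13, 5, 6, 7, 8, 9, 10, 11, 12, 17, 14, 15, 16, 4]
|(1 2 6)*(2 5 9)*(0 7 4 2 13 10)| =|(0 7 4 2 6 1 5 9 13 10)| =10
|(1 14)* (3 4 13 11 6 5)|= |(1 14)(3 4 13 11 6 5)|= 6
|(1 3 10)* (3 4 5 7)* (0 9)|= 6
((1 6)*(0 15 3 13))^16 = (15) = [0, 1, 2, 3, 4, 5, 6, 7, 8, 9, 10, 11, 12, 13, 14, 15]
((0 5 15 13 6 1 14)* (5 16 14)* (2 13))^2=(0 14 16)(1 15 13)(2 6 5)=[14, 15, 6, 3, 4, 2, 5, 7, 8, 9, 10, 11, 12, 1, 16, 13, 0]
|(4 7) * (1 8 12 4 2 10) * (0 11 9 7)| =10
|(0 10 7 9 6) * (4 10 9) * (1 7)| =12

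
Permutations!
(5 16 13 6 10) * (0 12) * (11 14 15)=[12, 1, 2, 3, 4, 16, 10, 7, 8, 9, 5, 14, 0, 6, 15, 11, 13]=(0 12)(5 16 13 6 10)(11 14 15)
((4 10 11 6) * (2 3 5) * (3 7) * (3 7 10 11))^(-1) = (2 5 3 10)(4 6 11) = [0, 1, 5, 10, 6, 3, 11, 7, 8, 9, 2, 4]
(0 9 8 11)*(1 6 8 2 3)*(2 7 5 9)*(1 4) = (0 2 3 4 1 6 8 11)(5 9 7) = [2, 6, 3, 4, 1, 9, 8, 5, 11, 7, 10, 0]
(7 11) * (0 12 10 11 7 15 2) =(0 12 10 11 15 2) =[12, 1, 0, 3, 4, 5, 6, 7, 8, 9, 11, 15, 10, 13, 14, 2]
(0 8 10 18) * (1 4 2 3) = [8, 4, 3, 1, 2, 5, 6, 7, 10, 9, 18, 11, 12, 13, 14, 15, 16, 17, 0] = (0 8 10 18)(1 4 2 3)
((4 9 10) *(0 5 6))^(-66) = (10) = [0, 1, 2, 3, 4, 5, 6, 7, 8, 9, 10]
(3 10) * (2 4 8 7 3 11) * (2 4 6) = (2 6)(3 10 11 4 8 7) = [0, 1, 6, 10, 8, 5, 2, 3, 7, 9, 11, 4]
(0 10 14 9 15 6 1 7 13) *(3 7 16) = (0 10 14 9 15 6 1 16 3 7 13) = [10, 16, 2, 7, 4, 5, 1, 13, 8, 15, 14, 11, 12, 0, 9, 6, 3]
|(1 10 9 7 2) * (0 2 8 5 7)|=15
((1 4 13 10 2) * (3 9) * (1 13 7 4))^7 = [0, 1, 13, 9, 7, 5, 6, 4, 8, 3, 2, 11, 12, 10] = (2 13 10)(3 9)(4 7)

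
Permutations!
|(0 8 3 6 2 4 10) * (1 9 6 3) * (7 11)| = 8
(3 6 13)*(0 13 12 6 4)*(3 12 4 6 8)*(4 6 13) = (0 4)(3 13 12 8) = [4, 1, 2, 13, 0, 5, 6, 7, 3, 9, 10, 11, 8, 12]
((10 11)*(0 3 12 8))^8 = [0, 1, 2, 3, 4, 5, 6, 7, 8, 9, 10, 11, 12] = (12)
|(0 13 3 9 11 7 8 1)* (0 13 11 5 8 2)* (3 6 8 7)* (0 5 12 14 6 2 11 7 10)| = 14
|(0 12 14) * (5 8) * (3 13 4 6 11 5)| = 21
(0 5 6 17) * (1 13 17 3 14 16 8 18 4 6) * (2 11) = (0 5 1 13 17)(2 11)(3 14 16 8 18 4 6) = [5, 13, 11, 14, 6, 1, 3, 7, 18, 9, 10, 2, 12, 17, 16, 15, 8, 0, 4]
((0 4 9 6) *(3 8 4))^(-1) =[6, 1, 2, 0, 8, 5, 9, 7, 3, 4] =(0 6 9 4 8 3)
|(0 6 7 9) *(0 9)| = 3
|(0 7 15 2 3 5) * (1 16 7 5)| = 6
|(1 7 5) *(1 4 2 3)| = |(1 7 5 4 2 3)| = 6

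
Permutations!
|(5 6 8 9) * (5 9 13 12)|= |(5 6 8 13 12)|= 5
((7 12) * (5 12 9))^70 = (5 7)(9 12) = [0, 1, 2, 3, 4, 7, 6, 5, 8, 12, 10, 11, 9]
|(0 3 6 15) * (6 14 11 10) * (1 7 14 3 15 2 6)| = |(0 15)(1 7 14 11 10)(2 6)| = 10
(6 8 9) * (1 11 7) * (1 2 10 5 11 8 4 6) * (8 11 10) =(1 11 7 2 8 9)(4 6)(5 10) =[0, 11, 8, 3, 6, 10, 4, 2, 9, 1, 5, 7]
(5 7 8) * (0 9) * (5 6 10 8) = (0 9)(5 7)(6 10 8) = [9, 1, 2, 3, 4, 7, 10, 5, 6, 0, 8]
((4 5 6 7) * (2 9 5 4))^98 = (2 6 9 7 5) = [0, 1, 6, 3, 4, 2, 9, 5, 8, 7]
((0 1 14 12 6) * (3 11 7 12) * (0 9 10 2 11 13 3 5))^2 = [14, 5, 7, 3, 4, 1, 10, 6, 8, 2, 11, 12, 9, 13, 0] = (0 14)(1 5)(2 7 6 10 11 12 9)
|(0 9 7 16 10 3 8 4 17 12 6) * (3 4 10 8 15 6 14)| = 13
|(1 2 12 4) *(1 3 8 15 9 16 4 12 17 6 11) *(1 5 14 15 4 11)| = |(1 2 17 6)(3 8 4)(5 14 15 9 16 11)| = 12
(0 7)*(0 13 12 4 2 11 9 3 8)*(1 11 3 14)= (0 7 13 12 4 2 3 8)(1 11 9 14)= [7, 11, 3, 8, 2, 5, 6, 13, 0, 14, 10, 9, 4, 12, 1]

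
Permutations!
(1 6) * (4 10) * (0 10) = [10, 6, 2, 3, 0, 5, 1, 7, 8, 9, 4] = (0 10 4)(1 6)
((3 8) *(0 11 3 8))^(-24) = (11) = [0, 1, 2, 3, 4, 5, 6, 7, 8, 9, 10, 11]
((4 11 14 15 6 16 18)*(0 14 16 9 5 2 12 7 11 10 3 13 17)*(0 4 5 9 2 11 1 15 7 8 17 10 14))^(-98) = (1 6 12 17 14)(2 8 4 7 15)(3 13 10)(5 16)(11 18) = [0, 6, 8, 13, 7, 16, 12, 15, 4, 9, 3, 18, 17, 10, 1, 2, 5, 14, 11]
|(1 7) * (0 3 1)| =4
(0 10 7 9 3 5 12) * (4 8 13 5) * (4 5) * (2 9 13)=(0 10 7 13 4 8 2 9 3 5 12)=[10, 1, 9, 5, 8, 12, 6, 13, 2, 3, 7, 11, 0, 4]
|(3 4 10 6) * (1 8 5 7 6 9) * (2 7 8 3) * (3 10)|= 6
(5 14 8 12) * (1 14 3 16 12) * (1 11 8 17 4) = (1 14 17 4)(3 16 12 5)(8 11) = [0, 14, 2, 16, 1, 3, 6, 7, 11, 9, 10, 8, 5, 13, 17, 15, 12, 4]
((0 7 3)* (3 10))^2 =(0 10)(3 7) =[10, 1, 2, 7, 4, 5, 6, 3, 8, 9, 0]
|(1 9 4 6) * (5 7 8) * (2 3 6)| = |(1 9 4 2 3 6)(5 7 8)| = 6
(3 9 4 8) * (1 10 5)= (1 10 5)(3 9 4 8)= [0, 10, 2, 9, 8, 1, 6, 7, 3, 4, 5]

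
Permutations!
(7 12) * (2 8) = (2 8)(7 12) = [0, 1, 8, 3, 4, 5, 6, 12, 2, 9, 10, 11, 7]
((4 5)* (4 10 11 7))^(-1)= [0, 1, 2, 3, 7, 4, 6, 11, 8, 9, 5, 10]= (4 7 11 10 5)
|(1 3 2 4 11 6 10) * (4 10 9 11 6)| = |(1 3 2 10)(4 6 9 11)| = 4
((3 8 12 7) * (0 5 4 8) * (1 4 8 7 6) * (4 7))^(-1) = (0 3 7 1 6 12 8 5) = [3, 6, 2, 7, 4, 0, 12, 1, 5, 9, 10, 11, 8]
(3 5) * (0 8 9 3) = (0 8 9 3 5) = [8, 1, 2, 5, 4, 0, 6, 7, 9, 3]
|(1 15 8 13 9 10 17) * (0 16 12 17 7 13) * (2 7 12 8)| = |(0 16 8)(1 15 2 7 13 9 10 12 17)| = 9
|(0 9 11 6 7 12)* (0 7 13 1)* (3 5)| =6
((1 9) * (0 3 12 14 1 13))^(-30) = (0 9 14 3 13 1 12) = [9, 12, 2, 13, 4, 5, 6, 7, 8, 14, 10, 11, 0, 1, 3]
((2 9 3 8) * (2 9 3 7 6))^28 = [0, 1, 7, 6, 4, 5, 9, 8, 2, 3] = (2 7 8)(3 6 9)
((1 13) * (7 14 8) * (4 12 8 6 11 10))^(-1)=(1 13)(4 10 11 6 14 7 8 12)=[0, 13, 2, 3, 10, 5, 14, 8, 12, 9, 11, 6, 4, 1, 7]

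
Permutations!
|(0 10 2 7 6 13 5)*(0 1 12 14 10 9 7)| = |(0 9 7 6 13 5 1 12 14 10 2)| = 11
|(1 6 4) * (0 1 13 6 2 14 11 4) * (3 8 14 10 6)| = 30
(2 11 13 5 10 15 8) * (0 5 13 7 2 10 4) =(0 5 4)(2 11 7)(8 10 15) =[5, 1, 11, 3, 0, 4, 6, 2, 10, 9, 15, 7, 12, 13, 14, 8]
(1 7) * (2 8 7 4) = (1 4 2 8 7) = [0, 4, 8, 3, 2, 5, 6, 1, 7]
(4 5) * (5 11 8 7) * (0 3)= (0 3)(4 11 8 7 5)= [3, 1, 2, 0, 11, 4, 6, 5, 7, 9, 10, 8]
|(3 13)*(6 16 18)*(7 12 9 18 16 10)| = 6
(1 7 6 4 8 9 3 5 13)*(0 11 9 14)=(0 11 9 3 5 13 1 7 6 4 8 14)=[11, 7, 2, 5, 8, 13, 4, 6, 14, 3, 10, 9, 12, 1, 0]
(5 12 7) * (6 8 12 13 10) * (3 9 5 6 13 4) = (3 9 5 4)(6 8 12 7)(10 13) = [0, 1, 2, 9, 3, 4, 8, 6, 12, 5, 13, 11, 7, 10]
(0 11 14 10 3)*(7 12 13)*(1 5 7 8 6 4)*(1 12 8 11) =(0 1 5 7 8 6 4 12 13 11 14 10 3) =[1, 5, 2, 0, 12, 7, 4, 8, 6, 9, 3, 14, 13, 11, 10]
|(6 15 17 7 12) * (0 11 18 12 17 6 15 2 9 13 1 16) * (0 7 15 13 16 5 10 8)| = |(0 11 18 12 13 1 5 10 8)(2 9 16 7 17 15 6)| = 63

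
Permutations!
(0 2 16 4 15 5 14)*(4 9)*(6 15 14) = (0 2 16 9 4 14)(5 6 15) = [2, 1, 16, 3, 14, 6, 15, 7, 8, 4, 10, 11, 12, 13, 0, 5, 9]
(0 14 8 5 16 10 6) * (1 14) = (0 1 14 8 5 16 10 6) = [1, 14, 2, 3, 4, 16, 0, 7, 5, 9, 6, 11, 12, 13, 8, 15, 10]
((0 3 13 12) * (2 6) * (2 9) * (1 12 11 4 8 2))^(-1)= (0 12 1 9 6 2 8 4 11 13 3)= [12, 9, 8, 0, 11, 5, 2, 7, 4, 6, 10, 13, 1, 3]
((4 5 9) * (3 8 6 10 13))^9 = (3 13 10 6 8) = [0, 1, 2, 13, 4, 5, 8, 7, 3, 9, 6, 11, 12, 10]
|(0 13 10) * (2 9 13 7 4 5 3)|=9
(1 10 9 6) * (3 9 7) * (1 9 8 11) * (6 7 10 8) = [0, 8, 2, 6, 4, 5, 9, 3, 11, 7, 10, 1] = (1 8 11)(3 6 9 7)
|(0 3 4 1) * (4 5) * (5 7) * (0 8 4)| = 12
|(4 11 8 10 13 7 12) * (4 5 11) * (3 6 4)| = |(3 6 4)(5 11 8 10 13 7 12)| = 21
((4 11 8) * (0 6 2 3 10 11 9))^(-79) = (0 2 10 8 9 6 3 11 4) = [2, 1, 10, 11, 0, 5, 3, 7, 9, 6, 8, 4]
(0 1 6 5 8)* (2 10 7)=(0 1 6 5 8)(2 10 7)=[1, 6, 10, 3, 4, 8, 5, 2, 0, 9, 7]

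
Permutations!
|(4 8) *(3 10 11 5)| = 4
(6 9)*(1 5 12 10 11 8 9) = (1 5 12 10 11 8 9 6) = [0, 5, 2, 3, 4, 12, 1, 7, 9, 6, 11, 8, 10]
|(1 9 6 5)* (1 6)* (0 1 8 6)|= |(0 1 9 8 6 5)|= 6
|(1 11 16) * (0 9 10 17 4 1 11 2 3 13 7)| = 10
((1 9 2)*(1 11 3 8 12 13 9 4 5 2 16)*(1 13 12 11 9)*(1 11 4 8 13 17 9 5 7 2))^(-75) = (17)(1 7)(2 8)(4 5) = [0, 7, 8, 3, 5, 4, 6, 1, 2, 9, 10, 11, 12, 13, 14, 15, 16, 17]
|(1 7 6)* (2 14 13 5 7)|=|(1 2 14 13 5 7 6)|=7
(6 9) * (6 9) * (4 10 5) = (4 10 5) = [0, 1, 2, 3, 10, 4, 6, 7, 8, 9, 5]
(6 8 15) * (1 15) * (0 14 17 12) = (0 14 17 12)(1 15 6 8) = [14, 15, 2, 3, 4, 5, 8, 7, 1, 9, 10, 11, 0, 13, 17, 6, 16, 12]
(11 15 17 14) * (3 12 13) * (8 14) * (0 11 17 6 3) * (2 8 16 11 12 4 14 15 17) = [12, 1, 8, 4, 14, 5, 3, 7, 15, 9, 10, 17, 13, 0, 2, 6, 11, 16] = (0 12 13)(2 8 15 6 3 4 14)(11 17 16)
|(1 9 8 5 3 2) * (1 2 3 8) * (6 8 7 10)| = 10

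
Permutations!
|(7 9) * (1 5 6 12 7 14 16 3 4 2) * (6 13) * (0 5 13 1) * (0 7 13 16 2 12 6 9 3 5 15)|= |(0 15)(1 16 5)(2 7 3 4 12 13 9 14)|= 24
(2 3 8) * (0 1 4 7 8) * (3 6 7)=(0 1 4 3)(2 6 7 8)=[1, 4, 6, 0, 3, 5, 7, 8, 2]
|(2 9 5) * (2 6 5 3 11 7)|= 10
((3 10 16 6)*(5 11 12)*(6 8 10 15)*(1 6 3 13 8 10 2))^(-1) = (1 2 8 13 6)(3 15)(5 12 11)(10 16) = [0, 2, 8, 15, 4, 12, 1, 7, 13, 9, 16, 5, 11, 6, 14, 3, 10]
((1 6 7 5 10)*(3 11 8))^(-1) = (1 10 5 7 6)(3 8 11) = [0, 10, 2, 8, 4, 7, 1, 6, 11, 9, 5, 3]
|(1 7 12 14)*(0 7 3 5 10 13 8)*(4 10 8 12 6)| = 12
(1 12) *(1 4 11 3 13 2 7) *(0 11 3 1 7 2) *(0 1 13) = (0 11 13 1 12 4 3) = [11, 12, 2, 0, 3, 5, 6, 7, 8, 9, 10, 13, 4, 1]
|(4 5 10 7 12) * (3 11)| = |(3 11)(4 5 10 7 12)| = 10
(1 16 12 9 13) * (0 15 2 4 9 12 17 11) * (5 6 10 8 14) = (0 15 2 4 9 13 1 16 17 11)(5 6 10 8 14) = [15, 16, 4, 3, 9, 6, 10, 7, 14, 13, 8, 0, 12, 1, 5, 2, 17, 11]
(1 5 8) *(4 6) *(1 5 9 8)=(1 9 8 5)(4 6)=[0, 9, 2, 3, 6, 1, 4, 7, 5, 8]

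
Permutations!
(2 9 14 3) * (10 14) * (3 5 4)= (2 9 10 14 5 4 3)= [0, 1, 9, 2, 3, 4, 6, 7, 8, 10, 14, 11, 12, 13, 5]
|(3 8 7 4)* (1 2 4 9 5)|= 8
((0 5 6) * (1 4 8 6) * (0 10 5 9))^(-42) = (10) = [0, 1, 2, 3, 4, 5, 6, 7, 8, 9, 10]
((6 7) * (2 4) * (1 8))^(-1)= (1 8)(2 4)(6 7)= [0, 8, 4, 3, 2, 5, 7, 6, 1]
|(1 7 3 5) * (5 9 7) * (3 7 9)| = |(9)(1 5)| = 2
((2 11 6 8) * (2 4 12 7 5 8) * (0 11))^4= (4 8 5 7 12)= [0, 1, 2, 3, 8, 7, 6, 12, 5, 9, 10, 11, 4]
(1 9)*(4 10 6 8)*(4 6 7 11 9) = [0, 4, 2, 3, 10, 5, 8, 11, 6, 1, 7, 9] = (1 4 10 7 11 9)(6 8)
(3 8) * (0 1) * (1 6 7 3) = (0 6 7 3 8 1) = [6, 0, 2, 8, 4, 5, 7, 3, 1]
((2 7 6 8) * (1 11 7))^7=(1 11 7 6 8 2)=[0, 11, 1, 3, 4, 5, 8, 6, 2, 9, 10, 7]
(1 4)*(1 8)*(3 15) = (1 4 8)(3 15) = [0, 4, 2, 15, 8, 5, 6, 7, 1, 9, 10, 11, 12, 13, 14, 3]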